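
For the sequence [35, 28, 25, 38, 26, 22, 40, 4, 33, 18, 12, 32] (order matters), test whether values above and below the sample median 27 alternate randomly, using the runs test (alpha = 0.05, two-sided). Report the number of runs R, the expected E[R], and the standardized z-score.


Step 1: Compute median = 27; label A = above, B = below.
Labels in order: AABABBABABBA  (n_A = 6, n_B = 6)
Step 2: Count runs R = 9.
Step 3: Under H0 (random ordering), E[R] = 2*n_A*n_B/(n_A+n_B) + 1 = 2*6*6/12 + 1 = 7.0000.
        Var[R] = 2*n_A*n_B*(2*n_A*n_B - n_A - n_B) / ((n_A+n_B)^2 * (n_A+n_B-1)) = 4320/1584 = 2.7273.
        SD[R] = 1.6514.
Step 4: Continuity-corrected z = (R - 0.5 - E[R]) / SD[R] = (9 - 0.5 - 7.0000) / 1.6514 = 0.9083.
Step 5: Two-sided p-value via normal approximation = 2*(1 - Phi(|z|)) = 0.363722.
Step 6: alpha = 0.05. fail to reject H0.

R = 9, z = 0.9083, p = 0.363722, fail to reject H0.


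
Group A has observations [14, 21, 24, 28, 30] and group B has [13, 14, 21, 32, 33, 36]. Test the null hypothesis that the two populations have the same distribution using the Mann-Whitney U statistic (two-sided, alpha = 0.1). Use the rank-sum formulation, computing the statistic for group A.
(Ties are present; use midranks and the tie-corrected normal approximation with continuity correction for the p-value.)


Step 1: Combine and sort all 11 observations; assign midranks.
sorted (value, group): (13,Y), (14,X), (14,Y), (21,X), (21,Y), (24,X), (28,X), (30,X), (32,Y), (33,Y), (36,Y)
ranks: 13->1, 14->2.5, 14->2.5, 21->4.5, 21->4.5, 24->6, 28->7, 30->8, 32->9, 33->10, 36->11
Step 2: Rank sum for X: R1 = 2.5 + 4.5 + 6 + 7 + 8 = 28.
Step 3: U_X = R1 - n1(n1+1)/2 = 28 - 5*6/2 = 28 - 15 = 13.
       U_Y = n1*n2 - U_X = 30 - 13 = 17.
Step 4: Ties are present, so use the tie-corrected normal approximation (with continuity correction) for the p-value.
Step 5: p-value = 0.783228; compare to alpha = 0.1. fail to reject H0.

U_X = 13, p = 0.783228, fail to reject H0 at alpha = 0.1.


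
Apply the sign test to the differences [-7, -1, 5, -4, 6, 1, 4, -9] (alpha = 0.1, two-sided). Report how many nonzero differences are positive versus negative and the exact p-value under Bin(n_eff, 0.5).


Step 1: Discard zero differences. Original n = 8; n_eff = number of nonzero differences = 8.
Nonzero differences (with sign): -7, -1, +5, -4, +6, +1, +4, -9
Step 2: Count signs: positive = 4, negative = 4.
Step 3: Under H0: P(positive) = 0.5, so the number of positives S ~ Bin(8, 0.5).
Step 4: Two-sided exact p-value = sum of Bin(8,0.5) probabilities at or below the observed probability = 1.000000.
Step 5: alpha = 0.1. fail to reject H0.

n_eff = 8, pos = 4, neg = 4, p = 1.000000, fail to reject H0.


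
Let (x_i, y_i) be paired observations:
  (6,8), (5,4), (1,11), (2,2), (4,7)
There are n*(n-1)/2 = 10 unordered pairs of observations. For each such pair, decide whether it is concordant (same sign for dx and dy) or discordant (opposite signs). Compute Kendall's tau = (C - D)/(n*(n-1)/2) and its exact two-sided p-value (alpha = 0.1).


Step 1: Enumerate the 10 unordered pairs (i,j) with i<j and classify each by sign(x_j-x_i) * sign(y_j-y_i).
  (1,2):dx=-1,dy=-4->C; (1,3):dx=-5,dy=+3->D; (1,4):dx=-4,dy=-6->C; (1,5):dx=-2,dy=-1->C
  (2,3):dx=-4,dy=+7->D; (2,4):dx=-3,dy=-2->C; (2,5):dx=-1,dy=+3->D; (3,4):dx=+1,dy=-9->D
  (3,5):dx=+3,dy=-4->D; (4,5):dx=+2,dy=+5->C
Step 2: C = 5, D = 5, total pairs = 10.
Step 3: tau = (C - D)/(n(n-1)/2) = (5 - 5)/10 = 0.000000.
Step 4: Exact two-sided p-value (enumerate n! = 120 permutations of y under H0): p = 1.000000.
Step 5: alpha = 0.1. fail to reject H0.

tau_b = 0.0000 (C=5, D=5), p = 1.000000, fail to reject H0.


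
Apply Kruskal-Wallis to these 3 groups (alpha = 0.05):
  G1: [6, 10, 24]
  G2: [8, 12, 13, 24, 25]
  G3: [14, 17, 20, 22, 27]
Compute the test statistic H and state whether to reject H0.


Step 1: Combine all N = 13 observations and assign midranks.
sorted (value, group, rank): (6,G1,1), (8,G2,2), (10,G1,3), (12,G2,4), (13,G2,5), (14,G3,6), (17,G3,7), (20,G3,8), (22,G3,9), (24,G1,10.5), (24,G2,10.5), (25,G2,12), (27,G3,13)
Step 2: Sum ranks within each group.
R_1 = 14.5 (n_1 = 3)
R_2 = 33.5 (n_2 = 5)
R_3 = 43 (n_3 = 5)
Step 3: H = 12/(N(N+1)) * sum(R_i^2/n_i) - 3(N+1)
     = 12/(13*14) * (14.5^2/3 + 33.5^2/5 + 43^2/5) - 3*14
     = 0.065934 * 664.333 - 42
     = 1.802198.
Step 4: Ties present; correction factor C = 1 - 6/(13^3 - 13) = 0.997253. Corrected H = 1.802198 / 0.997253 = 1.807163.
Step 5: Under H0, H ~ chi^2(2); p-value = 0.405116.
Step 6: alpha = 0.05. fail to reject H0.

H = 1.8072, df = 2, p = 0.405116, fail to reject H0.


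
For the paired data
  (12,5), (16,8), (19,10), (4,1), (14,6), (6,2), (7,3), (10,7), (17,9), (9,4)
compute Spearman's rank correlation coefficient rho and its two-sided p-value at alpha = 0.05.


Step 1: Rank x and y separately (midranks; no ties here).
rank(x): 12->6, 16->8, 19->10, 4->1, 14->7, 6->2, 7->3, 10->5, 17->9, 9->4
rank(y): 5->5, 8->8, 10->10, 1->1, 6->6, 2->2, 3->3, 7->7, 9->9, 4->4
Step 2: d_i = R_x(i) - R_y(i); compute d_i^2.
  (6-5)^2=1, (8-8)^2=0, (10-10)^2=0, (1-1)^2=0, (7-6)^2=1, (2-2)^2=0, (3-3)^2=0, (5-7)^2=4, (9-9)^2=0, (4-4)^2=0
sum(d^2) = 6.
Step 3: rho = 1 - 6*6 / (10*(10^2 - 1)) = 1 - 36/990 = 0.963636.
Step 4: Under H0, t = rho * sqrt((n-2)/(1-rho^2)) = 10.1999 ~ t(8).
Step 5: Two-sided p-value from the t-distribution with 8 df = 0.000007.
Step 6: alpha = 0.05. reject H0.

rho = 0.9636, p = 0.000007, reject H0 at alpha = 0.05.


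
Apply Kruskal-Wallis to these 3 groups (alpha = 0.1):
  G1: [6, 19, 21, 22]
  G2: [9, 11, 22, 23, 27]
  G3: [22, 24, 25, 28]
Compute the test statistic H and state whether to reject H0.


Step 1: Combine all N = 13 observations and assign midranks.
sorted (value, group, rank): (6,G1,1), (9,G2,2), (11,G2,3), (19,G1,4), (21,G1,5), (22,G1,7), (22,G2,7), (22,G3,7), (23,G2,9), (24,G3,10), (25,G3,11), (27,G2,12), (28,G3,13)
Step 2: Sum ranks within each group.
R_1 = 17 (n_1 = 4)
R_2 = 33 (n_2 = 5)
R_3 = 41 (n_3 = 4)
Step 3: H = 12/(N(N+1)) * sum(R_i^2/n_i) - 3(N+1)
     = 12/(13*14) * (17^2/4 + 33^2/5 + 41^2/4) - 3*14
     = 0.065934 * 710.3 - 42
     = 4.832967.
Step 4: Ties present; correction factor C = 1 - 24/(13^3 - 13) = 0.989011. Corrected H = 4.832967 / 0.989011 = 4.886667.
Step 5: Under H0, H ~ chi^2(2); p-value = 0.086871.
Step 6: alpha = 0.1. reject H0.

H = 4.8867, df = 2, p = 0.086871, reject H0.


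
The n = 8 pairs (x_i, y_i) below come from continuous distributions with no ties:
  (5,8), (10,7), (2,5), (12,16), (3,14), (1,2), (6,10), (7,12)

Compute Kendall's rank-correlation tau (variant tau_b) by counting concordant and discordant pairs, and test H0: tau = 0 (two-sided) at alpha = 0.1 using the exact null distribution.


Step 1: Enumerate the 28 unordered pairs (i,j) with i<j and classify each by sign(x_j-x_i) * sign(y_j-y_i).
  (1,2):dx=+5,dy=-1->D; (1,3):dx=-3,dy=-3->C; (1,4):dx=+7,dy=+8->C; (1,5):dx=-2,dy=+6->D
  (1,6):dx=-4,dy=-6->C; (1,7):dx=+1,dy=+2->C; (1,8):dx=+2,dy=+4->C; (2,3):dx=-8,dy=-2->C
  (2,4):dx=+2,dy=+9->C; (2,5):dx=-7,dy=+7->D; (2,6):dx=-9,dy=-5->C; (2,7):dx=-4,dy=+3->D
  (2,8):dx=-3,dy=+5->D; (3,4):dx=+10,dy=+11->C; (3,5):dx=+1,dy=+9->C; (3,6):dx=-1,dy=-3->C
  (3,7):dx=+4,dy=+5->C; (3,8):dx=+5,dy=+7->C; (4,5):dx=-9,dy=-2->C; (4,6):dx=-11,dy=-14->C
  (4,7):dx=-6,dy=-6->C; (4,8):dx=-5,dy=-4->C; (5,6):dx=-2,dy=-12->C; (5,7):dx=+3,dy=-4->D
  (5,8):dx=+4,dy=-2->D; (6,7):dx=+5,dy=+8->C; (6,8):dx=+6,dy=+10->C; (7,8):dx=+1,dy=+2->C
Step 2: C = 21, D = 7, total pairs = 28.
Step 3: tau = (C - D)/(n(n-1)/2) = (21 - 7)/28 = 0.500000.
Step 4: Exact two-sided p-value (enumerate n! = 40320 permutations of y under H0): p = 0.108681.
Step 5: alpha = 0.1. fail to reject H0.

tau_b = 0.5000 (C=21, D=7), p = 0.108681, fail to reject H0.


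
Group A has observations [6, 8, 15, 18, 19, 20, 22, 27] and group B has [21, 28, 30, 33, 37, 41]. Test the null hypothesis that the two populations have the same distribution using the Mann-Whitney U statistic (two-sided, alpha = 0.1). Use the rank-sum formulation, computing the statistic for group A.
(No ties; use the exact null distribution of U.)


Step 1: Combine and sort all 14 observations; assign midranks.
sorted (value, group): (6,X), (8,X), (15,X), (18,X), (19,X), (20,X), (21,Y), (22,X), (27,X), (28,Y), (30,Y), (33,Y), (37,Y), (41,Y)
ranks: 6->1, 8->2, 15->3, 18->4, 19->5, 20->6, 21->7, 22->8, 27->9, 28->10, 30->11, 33->12, 37->13, 41->14
Step 2: Rank sum for X: R1 = 1 + 2 + 3 + 4 + 5 + 6 + 8 + 9 = 38.
Step 3: U_X = R1 - n1(n1+1)/2 = 38 - 8*9/2 = 38 - 36 = 2.
       U_Y = n1*n2 - U_X = 48 - 2 = 46.
Step 4: No ties, so the exact null distribution of U (based on enumerating the C(14,8) = 3003 equally likely rank assignments) gives the two-sided p-value.
Step 5: p-value = 0.002664; compare to alpha = 0.1. reject H0.

U_X = 2, p = 0.002664, reject H0 at alpha = 0.1.


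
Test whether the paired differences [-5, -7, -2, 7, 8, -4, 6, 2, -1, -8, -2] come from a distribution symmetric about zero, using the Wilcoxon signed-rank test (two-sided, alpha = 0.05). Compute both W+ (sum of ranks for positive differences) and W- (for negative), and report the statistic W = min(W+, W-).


Step 1: Drop any zero differences (none here) and take |d_i|.
|d| = [5, 7, 2, 7, 8, 4, 6, 2, 1, 8, 2]
Step 2: Midrank |d_i| (ties get averaged ranks).
ranks: |5|->6, |7|->8.5, |2|->3, |7|->8.5, |8|->10.5, |4|->5, |6|->7, |2|->3, |1|->1, |8|->10.5, |2|->3
Step 3: Attach original signs; sum ranks with positive sign and with negative sign.
W+ = 8.5 + 10.5 + 7 + 3 = 29
W- = 6 + 8.5 + 3 + 5 + 1 + 10.5 + 3 = 37
(Check: W+ + W- = 66 should equal n(n+1)/2 = 66.)
Step 4: Test statistic W = min(W+, W-) = 29.
Step 5: Ties in |d|, so use the tie-corrected normal approximation.
        E[W] = n(n+1)/4 = 11*12/4 = 33.
        Tie groups: |d|=2 (t=3), |d|=7 (t=2), |d|=8 (t=2); sum(t^3 - t) = 36.
        Var[W] = n(n+1)(2n+1)/24 - sum(t^3-t)/48 = 3036/24 - 36/48 = 125.75.
        z = (W - E[W]) / sqrt(Var[W]) = (29 - 33) / 11.2138 = -0.3567.
        Two-sided p = 2*Phi(z) = 0.721315.
Step 6: alpha = 0.05. fail to reject H0.

W+ = 29, W- = 37, W = min = 29, p = 0.721315, fail to reject H0.


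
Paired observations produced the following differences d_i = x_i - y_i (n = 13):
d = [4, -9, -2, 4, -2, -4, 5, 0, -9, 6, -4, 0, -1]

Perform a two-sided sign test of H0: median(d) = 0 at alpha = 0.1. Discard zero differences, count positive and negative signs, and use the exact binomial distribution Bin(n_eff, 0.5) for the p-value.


Step 1: Discard zero differences. Original n = 13; n_eff = number of nonzero differences = 11.
Nonzero differences (with sign): +4, -9, -2, +4, -2, -4, +5, -9, +6, -4, -1
Step 2: Count signs: positive = 4, negative = 7.
Step 3: Under H0: P(positive) = 0.5, so the number of positives S ~ Bin(11, 0.5).
Step 4: Two-sided exact p-value = sum of Bin(11,0.5) probabilities at or below the observed probability = 0.548828.
Step 5: alpha = 0.1. fail to reject H0.

n_eff = 11, pos = 4, neg = 7, p = 0.548828, fail to reject H0.


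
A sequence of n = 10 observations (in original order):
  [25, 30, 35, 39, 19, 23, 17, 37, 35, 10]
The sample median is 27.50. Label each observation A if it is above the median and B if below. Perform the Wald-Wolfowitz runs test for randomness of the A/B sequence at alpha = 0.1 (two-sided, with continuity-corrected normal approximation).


Step 1: Compute median = 27.50; label A = above, B = below.
Labels in order: BAAABBBAAB  (n_A = 5, n_B = 5)
Step 2: Count runs R = 5.
Step 3: Under H0 (random ordering), E[R] = 2*n_A*n_B/(n_A+n_B) + 1 = 2*5*5/10 + 1 = 6.0000.
        Var[R] = 2*n_A*n_B*(2*n_A*n_B - n_A - n_B) / ((n_A+n_B)^2 * (n_A+n_B-1)) = 2000/900 = 2.2222.
        SD[R] = 1.4907.
Step 4: Continuity-corrected z = (R + 0.5 - E[R]) / SD[R] = (5 + 0.5 - 6.0000) / 1.4907 = -0.3354.
Step 5: Two-sided p-value via normal approximation = 2*(1 - Phi(|z|)) = 0.737316.
Step 6: alpha = 0.1. fail to reject H0.

R = 5, z = -0.3354, p = 0.737316, fail to reject H0.


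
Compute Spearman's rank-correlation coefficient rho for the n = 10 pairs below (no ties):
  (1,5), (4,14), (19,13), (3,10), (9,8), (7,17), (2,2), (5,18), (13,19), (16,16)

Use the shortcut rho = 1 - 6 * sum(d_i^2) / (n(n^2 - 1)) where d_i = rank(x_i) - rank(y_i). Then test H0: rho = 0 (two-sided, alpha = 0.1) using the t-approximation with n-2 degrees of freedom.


Step 1: Rank x and y separately (midranks; no ties here).
rank(x): 1->1, 4->4, 19->10, 3->3, 9->7, 7->6, 2->2, 5->5, 13->8, 16->9
rank(y): 5->2, 14->6, 13->5, 10->4, 8->3, 17->8, 2->1, 18->9, 19->10, 16->7
Step 2: d_i = R_x(i) - R_y(i); compute d_i^2.
  (1-2)^2=1, (4-6)^2=4, (10-5)^2=25, (3-4)^2=1, (7-3)^2=16, (6-8)^2=4, (2-1)^2=1, (5-9)^2=16, (8-10)^2=4, (9-7)^2=4
sum(d^2) = 76.
Step 3: rho = 1 - 6*76 / (10*(10^2 - 1)) = 1 - 456/990 = 0.539394.
Step 4: Under H0, t = rho * sqrt((n-2)/(1-rho^2)) = 1.8118 ~ t(8).
Step 5: Two-sided p-value from the t-distribution with 8 df = 0.107593.
Step 6: alpha = 0.1. fail to reject H0.

rho = 0.5394, p = 0.107593, fail to reject H0 at alpha = 0.1.


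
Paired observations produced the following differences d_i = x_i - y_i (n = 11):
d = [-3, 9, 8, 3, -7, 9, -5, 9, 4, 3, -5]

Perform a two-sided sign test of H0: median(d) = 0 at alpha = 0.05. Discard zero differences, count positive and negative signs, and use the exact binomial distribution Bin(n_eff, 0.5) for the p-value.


Step 1: Discard zero differences. Original n = 11; n_eff = number of nonzero differences = 11.
Nonzero differences (with sign): -3, +9, +8, +3, -7, +9, -5, +9, +4, +3, -5
Step 2: Count signs: positive = 7, negative = 4.
Step 3: Under H0: P(positive) = 0.5, so the number of positives S ~ Bin(11, 0.5).
Step 4: Two-sided exact p-value = sum of Bin(11,0.5) probabilities at or below the observed probability = 0.548828.
Step 5: alpha = 0.05. fail to reject H0.

n_eff = 11, pos = 7, neg = 4, p = 0.548828, fail to reject H0.


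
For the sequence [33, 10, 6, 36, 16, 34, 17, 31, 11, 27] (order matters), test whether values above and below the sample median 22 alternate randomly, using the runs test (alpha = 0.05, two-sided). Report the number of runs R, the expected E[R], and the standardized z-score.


Step 1: Compute median = 22; label A = above, B = below.
Labels in order: ABBABABABA  (n_A = 5, n_B = 5)
Step 2: Count runs R = 9.
Step 3: Under H0 (random ordering), E[R] = 2*n_A*n_B/(n_A+n_B) + 1 = 2*5*5/10 + 1 = 6.0000.
        Var[R] = 2*n_A*n_B*(2*n_A*n_B - n_A - n_B) / ((n_A+n_B)^2 * (n_A+n_B-1)) = 2000/900 = 2.2222.
        SD[R] = 1.4907.
Step 4: Continuity-corrected z = (R - 0.5 - E[R]) / SD[R] = (9 - 0.5 - 6.0000) / 1.4907 = 1.6771.
Step 5: Two-sided p-value via normal approximation = 2*(1 - Phi(|z|)) = 0.093533.
Step 6: alpha = 0.05. fail to reject H0.

R = 9, z = 1.6771, p = 0.093533, fail to reject H0.


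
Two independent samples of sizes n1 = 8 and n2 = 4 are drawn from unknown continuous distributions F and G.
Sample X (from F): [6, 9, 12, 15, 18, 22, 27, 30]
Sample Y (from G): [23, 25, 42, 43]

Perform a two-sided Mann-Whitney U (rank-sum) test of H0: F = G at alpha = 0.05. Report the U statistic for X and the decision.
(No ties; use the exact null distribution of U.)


Step 1: Combine and sort all 12 observations; assign midranks.
sorted (value, group): (6,X), (9,X), (12,X), (15,X), (18,X), (22,X), (23,Y), (25,Y), (27,X), (30,X), (42,Y), (43,Y)
ranks: 6->1, 9->2, 12->3, 15->4, 18->5, 22->6, 23->7, 25->8, 27->9, 30->10, 42->11, 43->12
Step 2: Rank sum for X: R1 = 1 + 2 + 3 + 4 + 5 + 6 + 9 + 10 = 40.
Step 3: U_X = R1 - n1(n1+1)/2 = 40 - 8*9/2 = 40 - 36 = 4.
       U_Y = n1*n2 - U_X = 32 - 4 = 28.
Step 4: No ties, so the exact null distribution of U (based on enumerating the C(12,8) = 495 equally likely rank assignments) gives the two-sided p-value.
Step 5: p-value = 0.048485; compare to alpha = 0.05. reject H0.

U_X = 4, p = 0.048485, reject H0 at alpha = 0.05.


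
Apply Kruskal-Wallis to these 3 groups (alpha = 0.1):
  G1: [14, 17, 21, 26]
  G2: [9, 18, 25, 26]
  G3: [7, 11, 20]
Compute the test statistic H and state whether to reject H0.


Step 1: Combine all N = 11 observations and assign midranks.
sorted (value, group, rank): (7,G3,1), (9,G2,2), (11,G3,3), (14,G1,4), (17,G1,5), (18,G2,6), (20,G3,7), (21,G1,8), (25,G2,9), (26,G1,10.5), (26,G2,10.5)
Step 2: Sum ranks within each group.
R_1 = 27.5 (n_1 = 4)
R_2 = 27.5 (n_2 = 4)
R_3 = 11 (n_3 = 3)
Step 3: H = 12/(N(N+1)) * sum(R_i^2/n_i) - 3(N+1)
     = 12/(11*12) * (27.5^2/4 + 27.5^2/4 + 11^2/3) - 3*12
     = 0.090909 * 418.458 - 36
     = 2.041667.
Step 4: Ties present; correction factor C = 1 - 6/(11^3 - 11) = 0.995455. Corrected H = 2.041667 / 0.995455 = 2.050989.
Step 5: Under H0, H ~ chi^2(2); p-value = 0.358619.
Step 6: alpha = 0.1. fail to reject H0.

H = 2.0510, df = 2, p = 0.358619, fail to reject H0.


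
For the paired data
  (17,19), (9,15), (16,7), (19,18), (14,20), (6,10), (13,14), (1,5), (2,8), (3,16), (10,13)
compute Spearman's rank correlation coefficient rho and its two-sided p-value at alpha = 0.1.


Step 1: Rank x and y separately (midranks; no ties here).
rank(x): 17->10, 9->5, 16->9, 19->11, 14->8, 6->4, 13->7, 1->1, 2->2, 3->3, 10->6
rank(y): 19->10, 15->7, 7->2, 18->9, 20->11, 10->4, 14->6, 5->1, 8->3, 16->8, 13->5
Step 2: d_i = R_x(i) - R_y(i); compute d_i^2.
  (10-10)^2=0, (5-7)^2=4, (9-2)^2=49, (11-9)^2=4, (8-11)^2=9, (4-4)^2=0, (7-6)^2=1, (1-1)^2=0, (2-3)^2=1, (3-8)^2=25, (6-5)^2=1
sum(d^2) = 94.
Step 3: rho = 1 - 6*94 / (11*(11^2 - 1)) = 1 - 564/1320 = 0.572727.
Step 4: Under H0, t = rho * sqrt((n-2)/(1-rho^2)) = 2.0960 ~ t(9).
Step 5: Two-sided p-value from the t-distribution with 9 df = 0.065543.
Step 6: alpha = 0.1. reject H0.

rho = 0.5727, p = 0.065543, reject H0 at alpha = 0.1.


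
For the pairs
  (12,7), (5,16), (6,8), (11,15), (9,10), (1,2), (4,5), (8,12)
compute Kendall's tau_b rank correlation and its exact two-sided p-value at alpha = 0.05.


Step 1: Enumerate the 28 unordered pairs (i,j) with i<j and classify each by sign(x_j-x_i) * sign(y_j-y_i).
  (1,2):dx=-7,dy=+9->D; (1,3):dx=-6,dy=+1->D; (1,4):dx=-1,dy=+8->D; (1,5):dx=-3,dy=+3->D
  (1,6):dx=-11,dy=-5->C; (1,7):dx=-8,dy=-2->C; (1,8):dx=-4,dy=+5->D; (2,3):dx=+1,dy=-8->D
  (2,4):dx=+6,dy=-1->D; (2,5):dx=+4,dy=-6->D; (2,6):dx=-4,dy=-14->C; (2,7):dx=-1,dy=-11->C
  (2,8):dx=+3,dy=-4->D; (3,4):dx=+5,dy=+7->C; (3,5):dx=+3,dy=+2->C; (3,6):dx=-5,dy=-6->C
  (3,7):dx=-2,dy=-3->C; (3,8):dx=+2,dy=+4->C; (4,5):dx=-2,dy=-5->C; (4,6):dx=-10,dy=-13->C
  (4,7):dx=-7,dy=-10->C; (4,8):dx=-3,dy=-3->C; (5,6):dx=-8,dy=-8->C; (5,7):dx=-5,dy=-5->C
  (5,8):dx=-1,dy=+2->D; (6,7):dx=+3,dy=+3->C; (6,8):dx=+7,dy=+10->C; (7,8):dx=+4,dy=+7->C
Step 2: C = 18, D = 10, total pairs = 28.
Step 3: tau = (C - D)/(n(n-1)/2) = (18 - 10)/28 = 0.285714.
Step 4: Exact two-sided p-value (enumerate n! = 40320 permutations of y under H0): p = 0.398760.
Step 5: alpha = 0.05. fail to reject H0.

tau_b = 0.2857 (C=18, D=10), p = 0.398760, fail to reject H0.


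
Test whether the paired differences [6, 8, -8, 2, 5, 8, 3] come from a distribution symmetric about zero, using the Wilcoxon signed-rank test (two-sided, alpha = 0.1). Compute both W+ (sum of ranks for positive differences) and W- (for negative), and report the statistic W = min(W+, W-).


Step 1: Drop any zero differences (none here) and take |d_i|.
|d| = [6, 8, 8, 2, 5, 8, 3]
Step 2: Midrank |d_i| (ties get averaged ranks).
ranks: |6|->4, |8|->6, |8|->6, |2|->1, |5|->3, |8|->6, |3|->2
Step 3: Attach original signs; sum ranks with positive sign and with negative sign.
W+ = 4 + 6 + 1 + 3 + 6 + 2 = 22
W- = 6 = 6
(Check: W+ + W- = 28 should equal n(n+1)/2 = 28.)
Step 4: Test statistic W = min(W+, W-) = 6.
Step 5: Ties in |d|, so use the tie-corrected normal approximation.
        E[W] = n(n+1)/4 = 7*8/4 = 14.
        Tie groups: |d|=8 (t=3); sum(t^3 - t) = 24.
        Var[W] = n(n+1)(2n+1)/24 - sum(t^3-t)/48 = 840/24 - 24/48 = 34.5.
        z = (W - E[W]) / sqrt(Var[W]) = (6 - 14) / 5.8737 = -1.3620.
        Two-sided p = 2*Phi(z) = 0.173195.
Step 6: alpha = 0.1. fail to reject H0.

W+ = 22, W- = 6, W = min = 6, p = 0.173195, fail to reject H0.


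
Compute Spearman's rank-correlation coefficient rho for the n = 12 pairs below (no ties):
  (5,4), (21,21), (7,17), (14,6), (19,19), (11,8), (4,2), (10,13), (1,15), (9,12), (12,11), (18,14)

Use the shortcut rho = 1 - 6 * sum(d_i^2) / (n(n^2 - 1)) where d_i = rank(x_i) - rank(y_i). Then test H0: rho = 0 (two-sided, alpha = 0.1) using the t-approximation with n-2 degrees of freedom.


Step 1: Rank x and y separately (midranks; no ties here).
rank(x): 5->3, 21->12, 7->4, 14->9, 19->11, 11->7, 4->2, 10->6, 1->1, 9->5, 12->8, 18->10
rank(y): 4->2, 21->12, 17->10, 6->3, 19->11, 8->4, 2->1, 13->7, 15->9, 12->6, 11->5, 14->8
Step 2: d_i = R_x(i) - R_y(i); compute d_i^2.
  (3-2)^2=1, (12-12)^2=0, (4-10)^2=36, (9-3)^2=36, (11-11)^2=0, (7-4)^2=9, (2-1)^2=1, (6-7)^2=1, (1-9)^2=64, (5-6)^2=1, (8-5)^2=9, (10-8)^2=4
sum(d^2) = 162.
Step 3: rho = 1 - 6*162 / (12*(12^2 - 1)) = 1 - 972/1716 = 0.433566.
Step 4: Under H0, t = rho * sqrt((n-2)/(1-rho^2)) = 1.5215 ~ t(10).
Step 5: Two-sided p-value from the t-distribution with 10 df = 0.159106.
Step 6: alpha = 0.1. fail to reject H0.

rho = 0.4336, p = 0.159106, fail to reject H0 at alpha = 0.1.


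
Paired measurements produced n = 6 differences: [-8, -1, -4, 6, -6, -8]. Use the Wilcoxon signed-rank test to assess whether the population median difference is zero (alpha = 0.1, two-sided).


Step 1: Drop any zero differences (none here) and take |d_i|.
|d| = [8, 1, 4, 6, 6, 8]
Step 2: Midrank |d_i| (ties get averaged ranks).
ranks: |8|->5.5, |1|->1, |4|->2, |6|->3.5, |6|->3.5, |8|->5.5
Step 3: Attach original signs; sum ranks with positive sign and with negative sign.
W+ = 3.5 = 3.5
W- = 5.5 + 1 + 2 + 3.5 + 5.5 = 17.5
(Check: W+ + W- = 21 should equal n(n+1)/2 = 21.)
Step 4: Test statistic W = min(W+, W-) = 3.5.
Step 5: Ties in |d|, so use the tie-corrected normal approximation.
        E[W] = n(n+1)/4 = 6*7/4 = 10.5.
        Tie groups: |d|=6 (t=2), |d|=8 (t=2); sum(t^3 - t) = 12.
        Var[W] = n(n+1)(2n+1)/24 - sum(t^3-t)/48 = 546/24 - 12/48 = 22.5.
        z = (W - E[W]) / sqrt(Var[W]) = (3.5 - 10.5) / 4.7434 = -1.4757.
        Two-sided p = 2*Phi(z) = 0.140017.
Step 6: alpha = 0.1. fail to reject H0.

W+ = 3.5, W- = 17.5, W = min = 3.5, p = 0.140017, fail to reject H0.


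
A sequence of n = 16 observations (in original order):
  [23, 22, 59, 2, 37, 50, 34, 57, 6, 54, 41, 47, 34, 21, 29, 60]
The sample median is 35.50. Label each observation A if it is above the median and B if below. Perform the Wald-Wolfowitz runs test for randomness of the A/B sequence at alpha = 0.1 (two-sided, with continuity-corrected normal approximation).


Step 1: Compute median = 35.50; label A = above, B = below.
Labels in order: BBABAABABAAABBBA  (n_A = 8, n_B = 8)
Step 2: Count runs R = 10.
Step 3: Under H0 (random ordering), E[R] = 2*n_A*n_B/(n_A+n_B) + 1 = 2*8*8/16 + 1 = 9.0000.
        Var[R] = 2*n_A*n_B*(2*n_A*n_B - n_A - n_B) / ((n_A+n_B)^2 * (n_A+n_B-1)) = 14336/3840 = 3.7333.
        SD[R] = 1.9322.
Step 4: Continuity-corrected z = (R - 0.5 - E[R]) / SD[R] = (10 - 0.5 - 9.0000) / 1.9322 = 0.2588.
Step 5: Two-sided p-value via normal approximation = 2*(1 - Phi(|z|)) = 0.795809.
Step 6: alpha = 0.1. fail to reject H0.

R = 10, z = 0.2588, p = 0.795809, fail to reject H0.


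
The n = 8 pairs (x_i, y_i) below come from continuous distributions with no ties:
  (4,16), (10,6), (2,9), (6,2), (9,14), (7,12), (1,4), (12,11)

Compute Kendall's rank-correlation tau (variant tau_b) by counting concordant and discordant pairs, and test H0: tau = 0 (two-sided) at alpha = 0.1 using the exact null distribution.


Step 1: Enumerate the 28 unordered pairs (i,j) with i<j and classify each by sign(x_j-x_i) * sign(y_j-y_i).
  (1,2):dx=+6,dy=-10->D; (1,3):dx=-2,dy=-7->C; (1,4):dx=+2,dy=-14->D; (1,5):dx=+5,dy=-2->D
  (1,6):dx=+3,dy=-4->D; (1,7):dx=-3,dy=-12->C; (1,8):dx=+8,dy=-5->D; (2,3):dx=-8,dy=+3->D
  (2,4):dx=-4,dy=-4->C; (2,5):dx=-1,dy=+8->D; (2,6):dx=-3,dy=+6->D; (2,7):dx=-9,dy=-2->C
  (2,8):dx=+2,dy=+5->C; (3,4):dx=+4,dy=-7->D; (3,5):dx=+7,dy=+5->C; (3,6):dx=+5,dy=+3->C
  (3,7):dx=-1,dy=-5->C; (3,8):dx=+10,dy=+2->C; (4,5):dx=+3,dy=+12->C; (4,6):dx=+1,dy=+10->C
  (4,7):dx=-5,dy=+2->D; (4,8):dx=+6,dy=+9->C; (5,6):dx=-2,dy=-2->C; (5,7):dx=-8,dy=-10->C
  (5,8):dx=+3,dy=-3->D; (6,7):dx=-6,dy=-8->C; (6,8):dx=+5,dy=-1->D; (7,8):dx=+11,dy=+7->C
Step 2: C = 16, D = 12, total pairs = 28.
Step 3: tau = (C - D)/(n(n-1)/2) = (16 - 12)/28 = 0.142857.
Step 4: Exact two-sided p-value (enumerate n! = 40320 permutations of y under H0): p = 0.719544.
Step 5: alpha = 0.1. fail to reject H0.

tau_b = 0.1429 (C=16, D=12), p = 0.719544, fail to reject H0.


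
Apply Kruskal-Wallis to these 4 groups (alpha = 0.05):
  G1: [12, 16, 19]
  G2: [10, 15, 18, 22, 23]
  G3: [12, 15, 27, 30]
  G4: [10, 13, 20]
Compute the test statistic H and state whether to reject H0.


Step 1: Combine all N = 15 observations and assign midranks.
sorted (value, group, rank): (10,G2,1.5), (10,G4,1.5), (12,G1,3.5), (12,G3,3.5), (13,G4,5), (15,G2,6.5), (15,G3,6.5), (16,G1,8), (18,G2,9), (19,G1,10), (20,G4,11), (22,G2,12), (23,G2,13), (27,G3,14), (30,G3,15)
Step 2: Sum ranks within each group.
R_1 = 21.5 (n_1 = 3)
R_2 = 42 (n_2 = 5)
R_3 = 39 (n_3 = 4)
R_4 = 17.5 (n_4 = 3)
Step 3: H = 12/(N(N+1)) * sum(R_i^2/n_i) - 3(N+1)
     = 12/(15*16) * (21.5^2/3 + 42^2/5 + 39^2/4 + 17.5^2/3) - 3*16
     = 0.050000 * 989.217 - 48
     = 1.460833.
Step 4: Ties present; correction factor C = 1 - 18/(15^3 - 15) = 0.994643. Corrected H = 1.460833 / 0.994643 = 1.468701.
Step 5: Under H0, H ~ chi^2(3); p-value = 0.689513.
Step 6: alpha = 0.05. fail to reject H0.

H = 1.4687, df = 3, p = 0.689513, fail to reject H0.


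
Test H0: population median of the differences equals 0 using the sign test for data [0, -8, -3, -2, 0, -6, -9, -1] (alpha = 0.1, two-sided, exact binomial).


Step 1: Discard zero differences. Original n = 8; n_eff = number of nonzero differences = 6.
Nonzero differences (with sign): -8, -3, -2, -6, -9, -1
Step 2: Count signs: positive = 0, negative = 6.
Step 3: Under H0: P(positive) = 0.5, so the number of positives S ~ Bin(6, 0.5).
Step 4: Two-sided exact p-value = sum of Bin(6,0.5) probabilities at or below the observed probability = 0.031250.
Step 5: alpha = 0.1. reject H0.

n_eff = 6, pos = 0, neg = 6, p = 0.031250, reject H0.


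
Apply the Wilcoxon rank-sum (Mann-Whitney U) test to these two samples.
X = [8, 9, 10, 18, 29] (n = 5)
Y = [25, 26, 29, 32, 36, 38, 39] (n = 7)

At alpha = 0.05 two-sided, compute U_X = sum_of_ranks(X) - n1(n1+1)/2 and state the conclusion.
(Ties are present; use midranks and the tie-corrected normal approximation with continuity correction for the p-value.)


Step 1: Combine and sort all 12 observations; assign midranks.
sorted (value, group): (8,X), (9,X), (10,X), (18,X), (25,Y), (26,Y), (29,X), (29,Y), (32,Y), (36,Y), (38,Y), (39,Y)
ranks: 8->1, 9->2, 10->3, 18->4, 25->5, 26->6, 29->7.5, 29->7.5, 32->9, 36->10, 38->11, 39->12
Step 2: Rank sum for X: R1 = 1 + 2 + 3 + 4 + 7.5 = 17.5.
Step 3: U_X = R1 - n1(n1+1)/2 = 17.5 - 5*6/2 = 17.5 - 15 = 2.5.
       U_Y = n1*n2 - U_X = 35 - 2.5 = 32.5.
Step 4: Ties are present, so use the tie-corrected normal approximation (with continuity correction) for the p-value.
Step 5: p-value = 0.018328; compare to alpha = 0.05. reject H0.

U_X = 2.5, p = 0.018328, reject H0 at alpha = 0.05.


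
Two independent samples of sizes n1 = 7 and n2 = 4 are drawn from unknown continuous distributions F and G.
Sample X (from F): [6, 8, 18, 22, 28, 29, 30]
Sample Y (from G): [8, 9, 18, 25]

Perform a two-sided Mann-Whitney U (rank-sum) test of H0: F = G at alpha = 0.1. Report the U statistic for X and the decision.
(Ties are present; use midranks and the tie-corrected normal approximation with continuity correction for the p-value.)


Step 1: Combine and sort all 11 observations; assign midranks.
sorted (value, group): (6,X), (8,X), (8,Y), (9,Y), (18,X), (18,Y), (22,X), (25,Y), (28,X), (29,X), (30,X)
ranks: 6->1, 8->2.5, 8->2.5, 9->4, 18->5.5, 18->5.5, 22->7, 25->8, 28->9, 29->10, 30->11
Step 2: Rank sum for X: R1 = 1 + 2.5 + 5.5 + 7 + 9 + 10 + 11 = 46.
Step 3: U_X = R1 - n1(n1+1)/2 = 46 - 7*8/2 = 46 - 28 = 18.
       U_Y = n1*n2 - U_X = 28 - 18 = 10.
Step 4: Ties are present, so use the tie-corrected normal approximation (with continuity correction) for the p-value.
Step 5: p-value = 0.506393; compare to alpha = 0.1. fail to reject H0.

U_X = 18, p = 0.506393, fail to reject H0 at alpha = 0.1.


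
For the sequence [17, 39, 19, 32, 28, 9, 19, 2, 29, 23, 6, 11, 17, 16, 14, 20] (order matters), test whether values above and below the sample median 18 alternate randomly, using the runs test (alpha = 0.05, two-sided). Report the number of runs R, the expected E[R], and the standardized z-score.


Step 1: Compute median = 18; label A = above, B = below.
Labels in order: BAAAABABAABBBBBA  (n_A = 8, n_B = 8)
Step 2: Count runs R = 8.
Step 3: Under H0 (random ordering), E[R] = 2*n_A*n_B/(n_A+n_B) + 1 = 2*8*8/16 + 1 = 9.0000.
        Var[R] = 2*n_A*n_B*(2*n_A*n_B - n_A - n_B) / ((n_A+n_B)^2 * (n_A+n_B-1)) = 14336/3840 = 3.7333.
        SD[R] = 1.9322.
Step 4: Continuity-corrected z = (R + 0.5 - E[R]) / SD[R] = (8 + 0.5 - 9.0000) / 1.9322 = -0.2588.
Step 5: Two-sided p-value via normal approximation = 2*(1 - Phi(|z|)) = 0.795809.
Step 6: alpha = 0.05. fail to reject H0.

R = 8, z = -0.2588, p = 0.795809, fail to reject H0.


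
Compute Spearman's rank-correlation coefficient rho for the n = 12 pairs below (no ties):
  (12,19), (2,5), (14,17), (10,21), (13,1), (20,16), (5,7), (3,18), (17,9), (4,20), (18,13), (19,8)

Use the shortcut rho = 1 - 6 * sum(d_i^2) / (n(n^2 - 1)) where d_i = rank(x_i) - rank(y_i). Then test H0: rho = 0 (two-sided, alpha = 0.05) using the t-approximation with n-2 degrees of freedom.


Step 1: Rank x and y separately (midranks; no ties here).
rank(x): 12->6, 2->1, 14->8, 10->5, 13->7, 20->12, 5->4, 3->2, 17->9, 4->3, 18->10, 19->11
rank(y): 19->10, 5->2, 17->8, 21->12, 1->1, 16->7, 7->3, 18->9, 9->5, 20->11, 13->6, 8->4
Step 2: d_i = R_x(i) - R_y(i); compute d_i^2.
  (6-10)^2=16, (1-2)^2=1, (8-8)^2=0, (5-12)^2=49, (7-1)^2=36, (12-7)^2=25, (4-3)^2=1, (2-9)^2=49, (9-5)^2=16, (3-11)^2=64, (10-6)^2=16, (11-4)^2=49
sum(d^2) = 322.
Step 3: rho = 1 - 6*322 / (12*(12^2 - 1)) = 1 - 1932/1716 = -0.125874.
Step 4: Under H0, t = rho * sqrt((n-2)/(1-rho^2)) = -0.4012 ~ t(10).
Step 5: Two-sided p-value from the t-distribution with 10 df = 0.696683.
Step 6: alpha = 0.05. fail to reject H0.

rho = -0.1259, p = 0.696683, fail to reject H0 at alpha = 0.05.


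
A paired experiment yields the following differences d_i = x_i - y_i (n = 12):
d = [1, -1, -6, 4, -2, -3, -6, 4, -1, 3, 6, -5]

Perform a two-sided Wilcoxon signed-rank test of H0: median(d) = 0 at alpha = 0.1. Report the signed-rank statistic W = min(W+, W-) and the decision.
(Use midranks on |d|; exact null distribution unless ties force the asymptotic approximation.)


Step 1: Drop any zero differences (none here) and take |d_i|.
|d| = [1, 1, 6, 4, 2, 3, 6, 4, 1, 3, 6, 5]
Step 2: Midrank |d_i| (ties get averaged ranks).
ranks: |1|->2, |1|->2, |6|->11, |4|->7.5, |2|->4, |3|->5.5, |6|->11, |4|->7.5, |1|->2, |3|->5.5, |6|->11, |5|->9
Step 3: Attach original signs; sum ranks with positive sign and with negative sign.
W+ = 2 + 7.5 + 7.5 + 5.5 + 11 = 33.5
W- = 2 + 11 + 4 + 5.5 + 11 + 2 + 9 = 44.5
(Check: W+ + W- = 78 should equal n(n+1)/2 = 78.)
Step 4: Test statistic W = min(W+, W-) = 33.5.
Step 5: Ties in |d|, so use the tie-corrected normal approximation.
        E[W] = n(n+1)/4 = 12*13/4 = 39.
        Tie groups: |d|=1 (t=3), |d|=3 (t=2), |d|=4 (t=2), |d|=6 (t=3); sum(t^3 - t) = 60.
        Var[W] = n(n+1)(2n+1)/24 - sum(t^3-t)/48 = 3900/24 - 60/48 = 161.25.
        z = (W - E[W]) / sqrt(Var[W]) = (33.5 - 39) / 12.6984 = -0.4331.
        Two-sided p = 2*Phi(z) = 0.664924.
Step 6: alpha = 0.1. fail to reject H0.

W+ = 33.5, W- = 44.5, W = min = 33.5, p = 0.664924, fail to reject H0.


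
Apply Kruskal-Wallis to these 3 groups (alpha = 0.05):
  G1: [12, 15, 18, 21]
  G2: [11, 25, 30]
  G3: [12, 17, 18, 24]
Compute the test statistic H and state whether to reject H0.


Step 1: Combine all N = 11 observations and assign midranks.
sorted (value, group, rank): (11,G2,1), (12,G1,2.5), (12,G3,2.5), (15,G1,4), (17,G3,5), (18,G1,6.5), (18,G3,6.5), (21,G1,8), (24,G3,9), (25,G2,10), (30,G2,11)
Step 2: Sum ranks within each group.
R_1 = 21 (n_1 = 4)
R_2 = 22 (n_2 = 3)
R_3 = 23 (n_3 = 4)
Step 3: H = 12/(N(N+1)) * sum(R_i^2/n_i) - 3(N+1)
     = 12/(11*12) * (21^2/4 + 22^2/3 + 23^2/4) - 3*12
     = 0.090909 * 403.833 - 36
     = 0.712121.
Step 4: Ties present; correction factor C = 1 - 12/(11^3 - 11) = 0.990909. Corrected H = 0.712121 / 0.990909 = 0.718654.
Step 5: Under H0, H ~ chi^2(2); p-value = 0.698146.
Step 6: alpha = 0.05. fail to reject H0.

H = 0.7187, df = 2, p = 0.698146, fail to reject H0.


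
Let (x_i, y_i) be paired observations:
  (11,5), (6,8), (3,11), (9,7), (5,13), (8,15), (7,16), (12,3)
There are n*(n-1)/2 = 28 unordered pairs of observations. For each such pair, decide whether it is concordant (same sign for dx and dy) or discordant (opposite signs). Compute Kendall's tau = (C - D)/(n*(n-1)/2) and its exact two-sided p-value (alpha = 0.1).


Step 1: Enumerate the 28 unordered pairs (i,j) with i<j and classify each by sign(x_j-x_i) * sign(y_j-y_i).
  (1,2):dx=-5,dy=+3->D; (1,3):dx=-8,dy=+6->D; (1,4):dx=-2,dy=+2->D; (1,5):dx=-6,dy=+8->D
  (1,6):dx=-3,dy=+10->D; (1,7):dx=-4,dy=+11->D; (1,8):dx=+1,dy=-2->D; (2,3):dx=-3,dy=+3->D
  (2,4):dx=+3,dy=-1->D; (2,5):dx=-1,dy=+5->D; (2,6):dx=+2,dy=+7->C; (2,7):dx=+1,dy=+8->C
  (2,8):dx=+6,dy=-5->D; (3,4):dx=+6,dy=-4->D; (3,5):dx=+2,dy=+2->C; (3,6):dx=+5,dy=+4->C
  (3,7):dx=+4,dy=+5->C; (3,8):dx=+9,dy=-8->D; (4,5):dx=-4,dy=+6->D; (4,6):dx=-1,dy=+8->D
  (4,7):dx=-2,dy=+9->D; (4,8):dx=+3,dy=-4->D; (5,6):dx=+3,dy=+2->C; (5,7):dx=+2,dy=+3->C
  (5,8):dx=+7,dy=-10->D; (6,7):dx=-1,dy=+1->D; (6,8):dx=+4,dy=-12->D; (7,8):dx=+5,dy=-13->D
Step 2: C = 7, D = 21, total pairs = 28.
Step 3: tau = (C - D)/(n(n-1)/2) = (7 - 21)/28 = -0.500000.
Step 4: Exact two-sided p-value (enumerate n! = 40320 permutations of y under H0): p = 0.108681.
Step 5: alpha = 0.1. fail to reject H0.

tau_b = -0.5000 (C=7, D=21), p = 0.108681, fail to reject H0.


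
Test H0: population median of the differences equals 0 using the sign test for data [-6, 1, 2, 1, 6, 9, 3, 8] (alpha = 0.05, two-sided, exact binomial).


Step 1: Discard zero differences. Original n = 8; n_eff = number of nonzero differences = 8.
Nonzero differences (with sign): -6, +1, +2, +1, +6, +9, +3, +8
Step 2: Count signs: positive = 7, negative = 1.
Step 3: Under H0: P(positive) = 0.5, so the number of positives S ~ Bin(8, 0.5).
Step 4: Two-sided exact p-value = sum of Bin(8,0.5) probabilities at or below the observed probability = 0.070312.
Step 5: alpha = 0.05. fail to reject H0.

n_eff = 8, pos = 7, neg = 1, p = 0.070312, fail to reject H0.


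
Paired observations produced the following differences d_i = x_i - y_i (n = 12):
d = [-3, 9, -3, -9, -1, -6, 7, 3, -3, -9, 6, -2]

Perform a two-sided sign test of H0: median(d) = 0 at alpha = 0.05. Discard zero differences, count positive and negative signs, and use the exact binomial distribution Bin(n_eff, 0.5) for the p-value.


Step 1: Discard zero differences. Original n = 12; n_eff = number of nonzero differences = 12.
Nonzero differences (with sign): -3, +9, -3, -9, -1, -6, +7, +3, -3, -9, +6, -2
Step 2: Count signs: positive = 4, negative = 8.
Step 3: Under H0: P(positive) = 0.5, so the number of positives S ~ Bin(12, 0.5).
Step 4: Two-sided exact p-value = sum of Bin(12,0.5) probabilities at or below the observed probability = 0.387695.
Step 5: alpha = 0.05. fail to reject H0.

n_eff = 12, pos = 4, neg = 8, p = 0.387695, fail to reject H0.


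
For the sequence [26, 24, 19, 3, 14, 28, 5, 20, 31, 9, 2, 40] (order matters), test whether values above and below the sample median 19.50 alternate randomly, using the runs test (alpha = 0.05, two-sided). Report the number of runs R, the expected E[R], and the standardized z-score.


Step 1: Compute median = 19.50; label A = above, B = below.
Labels in order: AABBBABAABBA  (n_A = 6, n_B = 6)
Step 2: Count runs R = 7.
Step 3: Under H0 (random ordering), E[R] = 2*n_A*n_B/(n_A+n_B) + 1 = 2*6*6/12 + 1 = 7.0000.
        Var[R] = 2*n_A*n_B*(2*n_A*n_B - n_A - n_B) / ((n_A+n_B)^2 * (n_A+n_B-1)) = 4320/1584 = 2.7273.
        SD[R] = 1.6514.
Step 4: R = E[R], so z = 0 with no continuity correction.
Step 5: Two-sided p-value via normal approximation = 2*(1 - Phi(|z|)) = 1.000000.
Step 6: alpha = 0.05. fail to reject H0.

R = 7, z = 0.0000, p = 1.000000, fail to reject H0.


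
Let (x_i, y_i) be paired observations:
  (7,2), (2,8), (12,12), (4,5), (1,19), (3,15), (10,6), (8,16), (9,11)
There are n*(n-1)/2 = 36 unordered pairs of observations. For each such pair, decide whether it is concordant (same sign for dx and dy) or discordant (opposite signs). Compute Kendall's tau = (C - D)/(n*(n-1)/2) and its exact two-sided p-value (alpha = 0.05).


Step 1: Enumerate the 36 unordered pairs (i,j) with i<j and classify each by sign(x_j-x_i) * sign(y_j-y_i).
  (1,2):dx=-5,dy=+6->D; (1,3):dx=+5,dy=+10->C; (1,4):dx=-3,dy=+3->D; (1,5):dx=-6,dy=+17->D
  (1,6):dx=-4,dy=+13->D; (1,7):dx=+3,dy=+4->C; (1,8):dx=+1,dy=+14->C; (1,9):dx=+2,dy=+9->C
  (2,3):dx=+10,dy=+4->C; (2,4):dx=+2,dy=-3->D; (2,5):dx=-1,dy=+11->D; (2,6):dx=+1,dy=+7->C
  (2,7):dx=+8,dy=-2->D; (2,8):dx=+6,dy=+8->C; (2,9):dx=+7,dy=+3->C; (3,4):dx=-8,dy=-7->C
  (3,5):dx=-11,dy=+7->D; (3,6):dx=-9,dy=+3->D; (3,7):dx=-2,dy=-6->C; (3,8):dx=-4,dy=+4->D
  (3,9):dx=-3,dy=-1->C; (4,5):dx=-3,dy=+14->D; (4,6):dx=-1,dy=+10->D; (4,7):dx=+6,dy=+1->C
  (4,8):dx=+4,dy=+11->C; (4,9):dx=+5,dy=+6->C; (5,6):dx=+2,dy=-4->D; (5,7):dx=+9,dy=-13->D
  (5,8):dx=+7,dy=-3->D; (5,9):dx=+8,dy=-8->D; (6,7):dx=+7,dy=-9->D; (6,8):dx=+5,dy=+1->C
  (6,9):dx=+6,dy=-4->D; (7,8):dx=-2,dy=+10->D; (7,9):dx=-1,dy=+5->D; (8,9):dx=+1,dy=-5->D
Step 2: C = 15, D = 21, total pairs = 36.
Step 3: tau = (C - D)/(n(n-1)/2) = (15 - 21)/36 = -0.166667.
Step 4: Exact two-sided p-value (enumerate n! = 362880 permutations of y under H0): p = 0.612202.
Step 5: alpha = 0.05. fail to reject H0.

tau_b = -0.1667 (C=15, D=21), p = 0.612202, fail to reject H0.


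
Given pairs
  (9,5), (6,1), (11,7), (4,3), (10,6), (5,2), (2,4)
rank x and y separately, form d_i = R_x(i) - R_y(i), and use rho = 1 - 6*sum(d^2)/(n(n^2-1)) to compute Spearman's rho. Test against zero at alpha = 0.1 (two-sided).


Step 1: Rank x and y separately (midranks; no ties here).
rank(x): 9->5, 6->4, 11->7, 4->2, 10->6, 5->3, 2->1
rank(y): 5->5, 1->1, 7->7, 3->3, 6->6, 2->2, 4->4
Step 2: d_i = R_x(i) - R_y(i); compute d_i^2.
  (5-5)^2=0, (4-1)^2=9, (7-7)^2=0, (2-3)^2=1, (6-6)^2=0, (3-2)^2=1, (1-4)^2=9
sum(d^2) = 20.
Step 3: rho = 1 - 6*20 / (7*(7^2 - 1)) = 1 - 120/336 = 0.642857.
Step 4: Under H0, t = rho * sqrt((n-2)/(1-rho^2)) = 1.8766 ~ t(5).
Step 5: Two-sided p-value from the t-distribution with 5 df = 0.119392.
Step 6: alpha = 0.1. fail to reject H0.

rho = 0.6429, p = 0.119392, fail to reject H0 at alpha = 0.1.


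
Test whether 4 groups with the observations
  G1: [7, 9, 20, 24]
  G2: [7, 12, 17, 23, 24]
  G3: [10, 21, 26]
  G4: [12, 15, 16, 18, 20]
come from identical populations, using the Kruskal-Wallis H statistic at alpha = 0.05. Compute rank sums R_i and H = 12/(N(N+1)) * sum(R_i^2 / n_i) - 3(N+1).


Step 1: Combine all N = 17 observations and assign midranks.
sorted (value, group, rank): (7,G1,1.5), (7,G2,1.5), (9,G1,3), (10,G3,4), (12,G2,5.5), (12,G4,5.5), (15,G4,7), (16,G4,8), (17,G2,9), (18,G4,10), (20,G1,11.5), (20,G4,11.5), (21,G3,13), (23,G2,14), (24,G1,15.5), (24,G2,15.5), (26,G3,17)
Step 2: Sum ranks within each group.
R_1 = 31.5 (n_1 = 4)
R_2 = 45.5 (n_2 = 5)
R_3 = 34 (n_3 = 3)
R_4 = 42 (n_4 = 5)
Step 3: H = 12/(N(N+1)) * sum(R_i^2/n_i) - 3(N+1)
     = 12/(17*18) * (31.5^2/4 + 45.5^2/5 + 34^2/3 + 42^2/5) - 3*18
     = 0.039216 * 1400.25 - 54
     = 0.911601.
Step 4: Ties present; correction factor C = 1 - 24/(17^3 - 17) = 0.995098. Corrected H = 0.911601 / 0.995098 = 0.916092.
Step 5: Under H0, H ~ chi^2(3); p-value = 0.821543.
Step 6: alpha = 0.05. fail to reject H0.

H = 0.9161, df = 3, p = 0.821543, fail to reject H0.
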